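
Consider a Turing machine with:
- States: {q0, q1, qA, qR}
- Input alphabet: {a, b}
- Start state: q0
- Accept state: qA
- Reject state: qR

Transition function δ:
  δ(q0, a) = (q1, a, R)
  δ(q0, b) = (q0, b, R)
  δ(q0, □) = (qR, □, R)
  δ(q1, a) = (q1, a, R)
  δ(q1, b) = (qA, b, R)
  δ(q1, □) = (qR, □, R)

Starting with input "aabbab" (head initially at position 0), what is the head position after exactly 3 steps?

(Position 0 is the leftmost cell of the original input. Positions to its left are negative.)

Execution trace (head position shown):
Step 0: [q0]aabbab  (head at position 0)
Step 1: move right → a[q1]abbab  (head at position 1)
Step 2: move right → aa[q1]bbab  (head at position 2)
Step 3: move right → aab[qA]bab  (head at position 3)

After 3 steps, the head is at position 3.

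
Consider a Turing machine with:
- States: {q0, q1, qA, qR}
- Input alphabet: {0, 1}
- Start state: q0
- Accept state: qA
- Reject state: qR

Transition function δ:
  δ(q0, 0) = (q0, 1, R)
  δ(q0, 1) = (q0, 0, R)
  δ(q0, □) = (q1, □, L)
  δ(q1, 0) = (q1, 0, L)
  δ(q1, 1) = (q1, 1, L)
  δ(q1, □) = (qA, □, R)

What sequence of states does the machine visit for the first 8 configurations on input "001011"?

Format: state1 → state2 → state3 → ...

Execution trace:
Initial: [q0]001011
Step 1: δ(q0, 0) = (q0, 1, R) → 1[q0]01011
Step 2: δ(q0, 0) = (q0, 1, R) → 11[q0]1011
Step 3: δ(q0, 1) = (q0, 0, R) → 110[q0]011
Step 4: δ(q0, 0) = (q0, 1, R) → 1101[q0]11
Step 5: δ(q0, 1) = (q0, 0, R) → 11010[q0]1
Step 6: δ(q0, 1) = (q0, 0, R) → 110100[q0]□
Step 7: δ(q0, □) = (q1, □, L) → 11010[q1]0□

State sequence: q0 → q0 → q0 → q0 → q0 → q0 → q0 → q1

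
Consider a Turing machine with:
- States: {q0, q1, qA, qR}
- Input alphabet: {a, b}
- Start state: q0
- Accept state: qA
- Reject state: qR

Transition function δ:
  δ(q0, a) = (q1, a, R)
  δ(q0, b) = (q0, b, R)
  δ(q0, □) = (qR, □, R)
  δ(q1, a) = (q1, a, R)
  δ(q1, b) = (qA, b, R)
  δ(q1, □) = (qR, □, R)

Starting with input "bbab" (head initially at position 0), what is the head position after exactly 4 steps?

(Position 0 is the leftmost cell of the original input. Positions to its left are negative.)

Execution trace (head position shown):
Step 0: [q0]bbab  (head at position 0)
Step 1: move right → b[q0]bab  (head at position 1)
Step 2: move right → bb[q0]ab  (head at position 2)
Step 3: move right → bba[q1]b  (head at position 3)
Step 4: move right → bbab[qA]□  (head at position 4)

After 4 steps, the head is at position 4.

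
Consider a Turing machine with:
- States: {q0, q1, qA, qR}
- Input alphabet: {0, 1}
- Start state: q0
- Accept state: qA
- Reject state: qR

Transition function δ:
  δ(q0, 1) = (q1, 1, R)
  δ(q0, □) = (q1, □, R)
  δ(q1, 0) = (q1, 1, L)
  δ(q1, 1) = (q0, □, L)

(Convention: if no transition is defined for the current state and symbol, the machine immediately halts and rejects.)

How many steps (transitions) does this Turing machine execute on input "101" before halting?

Execution trace:
Initial: [q0]101
Step 1: δ(q0, 1) = (q1, 1, R) → 1[q1]01
Step 2: δ(q1, 0) = (q1, 1, L) → [q1]111
Step 3: δ(q1, 1) = (q0, □, L) → [q0]□□11
Step 4: δ(q0, □) = (q1, □, R) → □[q1]□11

No transition is defined for δ(q1, □). By convention the machine halts and rejects.

The machine executed 4 steps before halting.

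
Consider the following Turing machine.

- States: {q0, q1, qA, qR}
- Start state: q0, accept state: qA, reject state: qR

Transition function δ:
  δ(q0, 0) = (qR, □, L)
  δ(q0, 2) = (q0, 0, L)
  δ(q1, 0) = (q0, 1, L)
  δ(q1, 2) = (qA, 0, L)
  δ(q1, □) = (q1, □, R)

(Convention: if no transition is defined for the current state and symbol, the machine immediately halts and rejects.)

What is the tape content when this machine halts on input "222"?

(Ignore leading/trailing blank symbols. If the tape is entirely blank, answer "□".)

Execution trace:
Initial: [q0]222
Step 1: δ(q0, 2) = (q0, 0, L) → [q0]□022

No transition is defined for δ(q0, □). By convention the machine halts and rejects.

Final tape (ignoring leading/trailing blanks): 022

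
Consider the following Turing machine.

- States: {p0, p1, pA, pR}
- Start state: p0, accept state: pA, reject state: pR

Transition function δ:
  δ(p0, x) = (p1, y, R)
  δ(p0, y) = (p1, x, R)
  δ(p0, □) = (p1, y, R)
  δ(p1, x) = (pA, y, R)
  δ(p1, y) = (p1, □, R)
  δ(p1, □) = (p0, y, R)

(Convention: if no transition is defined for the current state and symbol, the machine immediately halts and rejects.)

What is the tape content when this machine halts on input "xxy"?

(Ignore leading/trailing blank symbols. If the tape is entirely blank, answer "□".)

Execution trace:
Initial: [p0]xxy
Step 1: δ(p0, x) = (p1, y, R) → y[p1]xy
Step 2: δ(p1, x) = (pA, y, R) → yy[pA]y

The machine reaches the accept state pA and halts.

Final tape (ignoring leading/trailing blanks): yyy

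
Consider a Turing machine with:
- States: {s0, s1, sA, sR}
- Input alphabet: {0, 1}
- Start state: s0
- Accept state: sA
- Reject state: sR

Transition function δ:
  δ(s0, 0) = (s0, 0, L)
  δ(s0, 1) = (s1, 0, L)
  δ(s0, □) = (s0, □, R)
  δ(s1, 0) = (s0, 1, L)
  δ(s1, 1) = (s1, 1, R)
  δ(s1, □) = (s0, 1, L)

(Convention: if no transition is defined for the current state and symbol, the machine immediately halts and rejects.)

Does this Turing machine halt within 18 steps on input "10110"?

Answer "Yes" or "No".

Execution trace:
Initial: [s0]10110
Step 1: δ(s0, 1) = (s1, 0, L) → [s1]□00110
Step 2: δ(s1, □) = (s0, 1, L) → [s0]□100110
Step 3: δ(s0, □) = (s0, □, R) → □[s0]100110
Step 4: δ(s0, 1) = (s1, 0, L) → [s1]□000110
Step 5: δ(s1, □) = (s0, 1, L) → [s0]□1000110
Step 6: δ(s0, □) = (s0, □, R) → □[s0]1000110
Step 7: δ(s0, 1) = (s1, 0, L) → [s1]□0000110
Step 8: δ(s1, □) = (s0, 1, L) → [s0]□10000110
Step 9: δ(s0, □) = (s0, □, R) → □[s0]10000110
Step 10: δ(s0, 1) = (s1, 0, L) → [s1]□00000110
Step 11: δ(s1, □) = (s0, 1, L) → [s0]□100000110
Step 12: δ(s0, □) = (s0, □, R) → □[s0]100000110
Step 13: δ(s0, 1) = (s1, 0, L) → [s1]□000000110
Step 14: δ(s1, □) = (s0, 1, L) → [s0]□1000000110
Step 15: δ(s0, □) = (s0, □, R) → □[s0]1000000110
Step 16: δ(s0, 1) = (s1, 0, L) → [s1]□0000000110
Step 17: δ(s1, □) = (s0, 1, L) → [s0]□10000000110
Step 18: δ(s0, □) = (s0, □, R) → □[s0]10000000110

The machine has not reached a halting state after 18 steps.
The machine did not halt within the 18-step bound.

Answer: No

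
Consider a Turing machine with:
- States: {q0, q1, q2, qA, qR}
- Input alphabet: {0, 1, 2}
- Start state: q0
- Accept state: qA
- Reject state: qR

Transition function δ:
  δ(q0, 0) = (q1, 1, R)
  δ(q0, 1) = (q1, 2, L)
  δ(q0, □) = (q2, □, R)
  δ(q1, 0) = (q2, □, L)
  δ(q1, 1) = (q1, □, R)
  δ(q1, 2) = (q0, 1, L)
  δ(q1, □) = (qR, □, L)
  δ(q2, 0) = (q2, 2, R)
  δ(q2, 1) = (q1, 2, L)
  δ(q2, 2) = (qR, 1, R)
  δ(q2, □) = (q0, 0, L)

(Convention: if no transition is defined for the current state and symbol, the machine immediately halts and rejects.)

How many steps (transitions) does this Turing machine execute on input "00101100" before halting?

Execution trace:
Initial: [q0]00101100
Step 1: δ(q0, 0) = (q1, 1, R) → 1[q1]0101100
Step 2: δ(q1, 0) = (q2, □, L) → [q2]1□101100
Step 3: δ(q2, 1) = (q1, 2, L) → [q1]□2□101100
Step 4: δ(q1, □) = (qR, □, L) → [qR]□□2□101100

The machine reaches the reject state qR and halts.

The machine executed 4 steps before halting.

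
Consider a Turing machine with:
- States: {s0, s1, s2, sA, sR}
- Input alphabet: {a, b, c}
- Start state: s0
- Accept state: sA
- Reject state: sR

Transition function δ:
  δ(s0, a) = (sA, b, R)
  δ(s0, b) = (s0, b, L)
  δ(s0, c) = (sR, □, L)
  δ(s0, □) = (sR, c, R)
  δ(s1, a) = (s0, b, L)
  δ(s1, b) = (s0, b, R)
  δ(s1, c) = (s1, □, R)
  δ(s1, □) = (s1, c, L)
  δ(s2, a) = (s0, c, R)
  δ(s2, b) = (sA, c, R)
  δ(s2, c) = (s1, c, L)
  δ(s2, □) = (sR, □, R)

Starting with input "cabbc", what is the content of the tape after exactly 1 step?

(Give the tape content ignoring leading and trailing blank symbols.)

Execution trace:
Initial: [s0]cabbc
Step 1: δ(s0, c) = (sR, □, L) → [sR]□□abbc

The machine reaches the reject state sR and halts.

After 1 step, the tape (ignoring leading/trailing blanks) is: abbc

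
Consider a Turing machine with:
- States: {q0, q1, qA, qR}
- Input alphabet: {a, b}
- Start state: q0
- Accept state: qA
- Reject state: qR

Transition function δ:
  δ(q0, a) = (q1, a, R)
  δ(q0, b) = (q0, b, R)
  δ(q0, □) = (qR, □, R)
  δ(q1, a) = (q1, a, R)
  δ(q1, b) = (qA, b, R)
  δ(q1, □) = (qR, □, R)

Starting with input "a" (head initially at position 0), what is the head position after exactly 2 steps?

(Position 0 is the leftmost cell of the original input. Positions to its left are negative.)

Execution trace (head position shown):
Step 0: [q0]a  (head at position 0)
Step 1: move right → a[q1]□  (head at position 1)
Step 2: move right → a□[qR]□  (head at position 2)

After 2 steps, the head is at position 2.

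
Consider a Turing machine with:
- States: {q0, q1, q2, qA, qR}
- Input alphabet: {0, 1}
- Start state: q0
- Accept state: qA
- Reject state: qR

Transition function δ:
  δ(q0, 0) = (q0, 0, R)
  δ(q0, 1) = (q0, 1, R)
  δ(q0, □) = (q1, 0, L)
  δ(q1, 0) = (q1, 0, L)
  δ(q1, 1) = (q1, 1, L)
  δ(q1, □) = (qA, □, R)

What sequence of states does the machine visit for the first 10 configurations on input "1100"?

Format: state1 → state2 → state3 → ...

Execution trace:
Initial: [q0]1100
Step 1: δ(q0, 1) = (q0, 1, R) → 1[q0]100
Step 2: δ(q0, 1) = (q0, 1, R) → 11[q0]00
Step 3: δ(q0, 0) = (q0, 0, R) → 110[q0]0
Step 4: δ(q0, 0) = (q0, 0, R) → 1100[q0]□
Step 5: δ(q0, □) = (q1, 0, L) → 110[q1]00
Step 6: δ(q1, 0) = (q1, 0, L) → 11[q1]000
Step 7: δ(q1, 0) = (q1, 0, L) → 1[q1]1000
Step 8: δ(q1, 1) = (q1, 1, L) → [q1]11000
Step 9: δ(q1, 1) = (q1, 1, L) → [q1]□11000

State sequence: q0 → q0 → q0 → q0 → q0 → q1 → q1 → q1 → q1 → q1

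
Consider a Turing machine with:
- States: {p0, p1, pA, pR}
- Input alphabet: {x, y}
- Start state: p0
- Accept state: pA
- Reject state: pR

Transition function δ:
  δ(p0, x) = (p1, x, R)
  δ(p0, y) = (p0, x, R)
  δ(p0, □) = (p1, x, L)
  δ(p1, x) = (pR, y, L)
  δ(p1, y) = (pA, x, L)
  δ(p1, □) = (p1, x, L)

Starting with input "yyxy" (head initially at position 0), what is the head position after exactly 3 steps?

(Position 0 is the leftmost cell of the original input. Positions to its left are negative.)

Execution trace (head position shown):
Step 0: [p0]yyxy  (head at position 0)
Step 1: move right → x[p0]yxy  (head at position 1)
Step 2: move right → xx[p0]xy  (head at position 2)
Step 3: move right → xxx[p1]y  (head at position 3)

After 3 steps, the head is at position 3.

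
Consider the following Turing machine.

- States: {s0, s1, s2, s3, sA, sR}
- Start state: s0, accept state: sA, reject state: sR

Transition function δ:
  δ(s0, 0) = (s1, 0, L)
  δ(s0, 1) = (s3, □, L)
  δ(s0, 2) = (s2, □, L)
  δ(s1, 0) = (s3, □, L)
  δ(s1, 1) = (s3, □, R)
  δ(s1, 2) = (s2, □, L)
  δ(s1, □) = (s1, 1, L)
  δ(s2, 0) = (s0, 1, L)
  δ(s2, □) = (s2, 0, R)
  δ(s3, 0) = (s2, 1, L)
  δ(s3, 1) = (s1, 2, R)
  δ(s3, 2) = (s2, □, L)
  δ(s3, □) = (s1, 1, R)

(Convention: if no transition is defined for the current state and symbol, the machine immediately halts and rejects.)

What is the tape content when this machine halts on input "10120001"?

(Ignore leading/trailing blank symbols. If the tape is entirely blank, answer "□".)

Execution trace:
Initial: [s0]10120001
Step 1: δ(s0, 1) = (s3, □, L) → [s3]□□0120001
Step 2: δ(s3, □) = (s1, 1, R) → 1[s1]□0120001
Step 3: δ(s1, □) = (s1, 1, L) → [s1]110120001
Step 4: δ(s1, 1) = (s3, □, R) → □[s3]10120001
Step 5: δ(s3, 1) = (s1, 2, R) → □2[s1]0120001
Step 6: δ(s1, 0) = (s3, □, L) → □[s3]2□120001
Step 7: δ(s3, 2) = (s2, □, L) → [s2]□□□120001
Step 8: δ(s2, □) = (s2, 0, R) → 0[s2]□□120001
Step 9: δ(s2, □) = (s2, 0, R) → 00[s2]□120001
Step 10: δ(s2, □) = (s2, 0, R) → 000[s2]120001

No transition is defined for δ(s2, 1). By convention the machine halts and rejects.

Final tape (ignoring leading/trailing blanks): 000120001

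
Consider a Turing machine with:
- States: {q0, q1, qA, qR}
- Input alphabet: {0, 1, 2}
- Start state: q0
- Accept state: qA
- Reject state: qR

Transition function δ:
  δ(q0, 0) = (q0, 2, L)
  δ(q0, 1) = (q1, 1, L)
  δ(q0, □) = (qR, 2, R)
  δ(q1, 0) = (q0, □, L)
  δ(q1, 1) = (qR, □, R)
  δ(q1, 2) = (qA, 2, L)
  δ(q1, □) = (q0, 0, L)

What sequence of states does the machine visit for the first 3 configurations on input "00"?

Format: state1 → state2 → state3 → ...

Execution trace:
Initial: [q0]00
Step 1: δ(q0, 0) = (q0, 2, L) → [q0]□20
Step 2: δ(q0, □) = (qR, 2, R) → 2[qR]20

The machine reaches the reject state qR and halts.

State sequence: q0 → q0 → qR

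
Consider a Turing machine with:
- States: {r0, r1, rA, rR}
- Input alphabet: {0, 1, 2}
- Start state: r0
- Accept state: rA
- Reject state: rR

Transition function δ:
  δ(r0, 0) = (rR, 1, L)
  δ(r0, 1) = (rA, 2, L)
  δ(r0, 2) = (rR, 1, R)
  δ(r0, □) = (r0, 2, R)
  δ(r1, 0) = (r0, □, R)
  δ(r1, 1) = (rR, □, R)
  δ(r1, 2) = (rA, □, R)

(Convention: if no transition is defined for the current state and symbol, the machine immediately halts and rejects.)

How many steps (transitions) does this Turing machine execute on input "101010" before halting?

Execution trace:
Initial: [r0]101010
Step 1: δ(r0, 1) = (rA, 2, L) → [rA]□201010

The machine reaches the accept state rA and halts.

The machine executed 1 step before halting.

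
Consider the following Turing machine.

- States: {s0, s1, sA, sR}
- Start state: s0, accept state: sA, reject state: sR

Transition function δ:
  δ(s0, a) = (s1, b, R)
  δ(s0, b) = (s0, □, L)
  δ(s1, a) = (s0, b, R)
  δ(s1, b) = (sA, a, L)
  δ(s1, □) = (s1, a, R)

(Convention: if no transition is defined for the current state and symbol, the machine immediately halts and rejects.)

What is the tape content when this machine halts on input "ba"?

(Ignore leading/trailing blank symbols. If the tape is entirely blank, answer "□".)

Execution trace:
Initial: [s0]ba
Step 1: δ(s0, b) = (s0, □, L) → [s0]□□a

No transition is defined for δ(s0, □). By convention the machine halts and rejects.

Final tape (ignoring leading/trailing blanks): a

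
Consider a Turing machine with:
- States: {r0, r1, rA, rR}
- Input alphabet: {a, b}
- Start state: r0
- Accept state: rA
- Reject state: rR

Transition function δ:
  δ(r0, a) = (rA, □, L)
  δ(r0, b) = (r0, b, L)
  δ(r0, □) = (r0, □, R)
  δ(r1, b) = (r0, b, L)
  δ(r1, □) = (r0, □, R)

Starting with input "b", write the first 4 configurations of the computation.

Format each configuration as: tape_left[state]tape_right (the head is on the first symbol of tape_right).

Transitions applied:
Step 1: δ(r0, b) = (r0, b, L)
Step 2: δ(r0, □) = (r0, □, R)
Step 3: δ(r0, b) = (r0, b, L)

The first 4 configurations are:
[r0]b ⊢ [r0]□b ⊢ □[r0]b ⊢ [r0]□b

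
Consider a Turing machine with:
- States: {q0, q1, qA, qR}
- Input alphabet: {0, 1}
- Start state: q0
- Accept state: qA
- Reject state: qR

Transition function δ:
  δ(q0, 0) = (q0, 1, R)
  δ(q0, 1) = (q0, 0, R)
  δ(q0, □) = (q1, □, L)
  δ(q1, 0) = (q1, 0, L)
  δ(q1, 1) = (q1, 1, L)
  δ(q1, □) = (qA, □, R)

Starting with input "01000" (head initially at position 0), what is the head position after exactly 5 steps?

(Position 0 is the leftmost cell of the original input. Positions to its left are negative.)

Execution trace (head position shown):
Step 0: [q0]01000  (head at position 0)
Step 1: move right → 1[q0]1000  (head at position 1)
Step 2: move right → 10[q0]000  (head at position 2)
Step 3: move right → 101[q0]00  (head at position 3)
Step 4: move right → 1011[q0]0  (head at position 4)
Step 5: move right → 10111[q0]□  (head at position 5)

After 5 steps, the head is at position 5.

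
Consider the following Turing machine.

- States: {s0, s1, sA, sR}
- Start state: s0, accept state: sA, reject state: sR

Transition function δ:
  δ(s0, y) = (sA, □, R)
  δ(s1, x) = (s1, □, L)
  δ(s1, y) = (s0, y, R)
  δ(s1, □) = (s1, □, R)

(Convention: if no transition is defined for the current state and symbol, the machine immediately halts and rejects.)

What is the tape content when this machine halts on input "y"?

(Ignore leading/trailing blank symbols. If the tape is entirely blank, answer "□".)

Execution trace:
Initial: [s0]y
Step 1: δ(s0, y) = (sA, □, R) → □[sA]□

The machine reaches the accept state sA and halts.

Final tape (ignoring leading/trailing blanks): □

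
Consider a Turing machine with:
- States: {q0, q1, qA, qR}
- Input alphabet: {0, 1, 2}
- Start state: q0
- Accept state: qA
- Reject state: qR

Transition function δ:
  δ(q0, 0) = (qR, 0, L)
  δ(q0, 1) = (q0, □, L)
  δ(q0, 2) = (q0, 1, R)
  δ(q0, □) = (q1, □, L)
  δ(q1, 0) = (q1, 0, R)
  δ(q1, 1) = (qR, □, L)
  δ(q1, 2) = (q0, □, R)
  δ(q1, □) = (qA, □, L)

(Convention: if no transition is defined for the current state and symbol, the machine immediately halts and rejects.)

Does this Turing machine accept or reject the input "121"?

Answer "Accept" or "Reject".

Execution trace:
Initial: [q0]121
Step 1: δ(q0, 1) = (q0, □, L) → [q0]□□21
Step 2: δ(q0, □) = (q1, □, L) → [q1]□□□21
Step 3: δ(q1, □) = (qA, □, L) → [qA]□□□□21

The machine reaches the accept state qA and halts.

Answer: Accept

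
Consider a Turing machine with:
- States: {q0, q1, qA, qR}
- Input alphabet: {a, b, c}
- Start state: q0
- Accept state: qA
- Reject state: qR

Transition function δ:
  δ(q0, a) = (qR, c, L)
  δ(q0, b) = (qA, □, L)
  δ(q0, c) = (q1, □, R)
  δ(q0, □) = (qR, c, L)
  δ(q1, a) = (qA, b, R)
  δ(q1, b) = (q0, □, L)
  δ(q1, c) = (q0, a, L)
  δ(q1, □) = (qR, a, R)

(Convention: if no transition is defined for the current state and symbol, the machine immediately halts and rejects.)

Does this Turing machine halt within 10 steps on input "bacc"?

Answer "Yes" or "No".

Execution trace:
Initial: [q0]bacc
Step 1: δ(q0, b) = (qA, □, L) → [qA]□□acc

The machine reaches the accept state qA and halts.
The machine halted after 1 step (within the 10-step bound).

Answer: Yes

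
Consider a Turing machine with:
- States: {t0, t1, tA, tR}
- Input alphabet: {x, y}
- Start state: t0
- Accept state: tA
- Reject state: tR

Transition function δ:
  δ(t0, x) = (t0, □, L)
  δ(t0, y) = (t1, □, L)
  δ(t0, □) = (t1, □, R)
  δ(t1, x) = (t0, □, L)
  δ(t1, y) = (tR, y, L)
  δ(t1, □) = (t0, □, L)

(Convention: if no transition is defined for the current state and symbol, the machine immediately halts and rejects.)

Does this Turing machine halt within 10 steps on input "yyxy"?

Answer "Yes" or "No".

Execution trace:
Initial: [t0]yyxy
Step 1: δ(t0, y) = (t1, □, L) → [t1]□□yxy
Step 2: δ(t1, □) = (t0, □, L) → [t0]□□□yxy
Step 3: δ(t0, □) = (t1, □, R) → □[t1]□□yxy
Step 4: δ(t1, □) = (t0, □, L) → [t0]□□□yxy
Step 5: δ(t0, □) = (t1, □, R) → □[t1]□□yxy
Step 6: δ(t1, □) = (t0, □, L) → [t0]□□□yxy
Step 7: δ(t0, □) = (t1, □, R) → □[t1]□□yxy
Step 8: δ(t1, □) = (t0, □, L) → [t0]□□□yxy
Step 9: δ(t0, □) = (t1, □, R) → □[t1]□□yxy
Step 10: δ(t1, □) = (t0, □, L) → [t0]□□□yxy

The machine has not reached a halting state after 10 steps.
The machine did not halt within the 10-step bound.

Answer: No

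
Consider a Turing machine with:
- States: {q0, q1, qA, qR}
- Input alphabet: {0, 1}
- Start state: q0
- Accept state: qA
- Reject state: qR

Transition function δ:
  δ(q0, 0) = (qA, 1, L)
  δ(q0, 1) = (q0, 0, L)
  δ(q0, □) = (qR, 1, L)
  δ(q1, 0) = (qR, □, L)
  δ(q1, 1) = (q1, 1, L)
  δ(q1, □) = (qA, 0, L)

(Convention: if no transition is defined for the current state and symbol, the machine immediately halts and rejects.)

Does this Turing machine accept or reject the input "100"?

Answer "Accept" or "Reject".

Execution trace:
Initial: [q0]100
Step 1: δ(q0, 1) = (q0, 0, L) → [q0]□000
Step 2: δ(q0, □) = (qR, 1, L) → [qR]□1000

The machine reaches the reject state qR and halts.

Answer: Reject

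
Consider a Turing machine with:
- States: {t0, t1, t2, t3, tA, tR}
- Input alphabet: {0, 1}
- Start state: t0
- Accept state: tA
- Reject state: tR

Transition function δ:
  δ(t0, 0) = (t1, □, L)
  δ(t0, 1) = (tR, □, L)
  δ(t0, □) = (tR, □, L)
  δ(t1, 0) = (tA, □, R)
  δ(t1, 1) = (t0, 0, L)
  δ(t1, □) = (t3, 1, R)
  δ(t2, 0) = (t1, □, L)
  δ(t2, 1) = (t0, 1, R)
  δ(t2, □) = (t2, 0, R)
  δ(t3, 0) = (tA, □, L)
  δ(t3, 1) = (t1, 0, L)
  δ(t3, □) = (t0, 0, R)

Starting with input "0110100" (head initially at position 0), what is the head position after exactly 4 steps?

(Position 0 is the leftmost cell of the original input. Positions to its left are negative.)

Execution trace (head position shown):
Step 0: [t0]0110100  (head at position 0)
Step 1: move left → [t1]□□110100  (head at position -1)
Step 2: move right → 1[t3]□110100  (head at position 0)
Step 3: move right → 10[t0]110100  (head at position 1)
Step 4: move left → 1[tR]0□10100  (head at position 0)

After 4 steps, the head is at position 0.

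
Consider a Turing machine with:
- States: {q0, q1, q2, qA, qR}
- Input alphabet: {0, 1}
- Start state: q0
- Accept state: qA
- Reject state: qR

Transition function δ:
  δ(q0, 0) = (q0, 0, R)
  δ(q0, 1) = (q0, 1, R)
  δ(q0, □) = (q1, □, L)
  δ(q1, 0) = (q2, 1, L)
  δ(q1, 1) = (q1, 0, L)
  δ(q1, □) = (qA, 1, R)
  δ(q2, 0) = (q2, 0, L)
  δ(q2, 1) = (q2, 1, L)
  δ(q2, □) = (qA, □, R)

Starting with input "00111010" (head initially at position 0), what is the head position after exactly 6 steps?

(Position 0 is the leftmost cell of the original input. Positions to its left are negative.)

Execution trace (head position shown):
Step 0: [q0]00111010  (head at position 0)
Step 1: move right → 0[q0]0111010  (head at position 1)
Step 2: move right → 00[q0]111010  (head at position 2)
Step 3: move right → 001[q0]11010  (head at position 3)
Step 4: move right → 0011[q0]1010  (head at position 4)
Step 5: move right → 00111[q0]010  (head at position 5)
Step 6: move right → 001110[q0]10  (head at position 6)

After 6 steps, the head is at position 6.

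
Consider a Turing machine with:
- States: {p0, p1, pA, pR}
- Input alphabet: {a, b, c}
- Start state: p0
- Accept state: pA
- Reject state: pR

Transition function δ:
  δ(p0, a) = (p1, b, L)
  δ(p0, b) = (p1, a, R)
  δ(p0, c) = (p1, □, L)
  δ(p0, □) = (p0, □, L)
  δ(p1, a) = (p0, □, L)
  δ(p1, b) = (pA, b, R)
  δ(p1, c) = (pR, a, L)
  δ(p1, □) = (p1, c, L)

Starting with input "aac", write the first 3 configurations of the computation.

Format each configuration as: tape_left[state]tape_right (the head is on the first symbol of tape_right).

Transitions applied:
Step 1: δ(p0, a) = (p1, b, L)
Step 2: δ(p1, □) = (p1, c, L)

The first 3 configurations are:
[p0]aac ⊢ [p1]□bac ⊢ [p1]□cbac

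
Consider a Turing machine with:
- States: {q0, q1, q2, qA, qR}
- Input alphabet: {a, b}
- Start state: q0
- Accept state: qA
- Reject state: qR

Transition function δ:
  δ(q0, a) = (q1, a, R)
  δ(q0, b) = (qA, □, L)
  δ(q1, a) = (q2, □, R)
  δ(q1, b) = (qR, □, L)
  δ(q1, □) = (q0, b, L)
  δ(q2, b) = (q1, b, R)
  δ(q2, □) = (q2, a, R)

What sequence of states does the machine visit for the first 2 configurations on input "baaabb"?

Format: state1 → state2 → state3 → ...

Execution trace:
Initial: [q0]baaabb
Step 1: δ(q0, b) = (qA, □, L) → [qA]□□aaabb

The machine reaches the accept state qA and halts.

State sequence: q0 → qA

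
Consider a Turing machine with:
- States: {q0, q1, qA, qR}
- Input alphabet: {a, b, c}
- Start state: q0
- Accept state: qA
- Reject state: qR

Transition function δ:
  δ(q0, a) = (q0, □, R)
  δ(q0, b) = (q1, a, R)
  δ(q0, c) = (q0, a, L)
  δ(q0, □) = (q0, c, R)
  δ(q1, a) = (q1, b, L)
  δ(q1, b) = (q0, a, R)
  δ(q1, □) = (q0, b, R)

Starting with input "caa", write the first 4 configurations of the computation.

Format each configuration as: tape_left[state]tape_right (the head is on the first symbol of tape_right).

Transitions applied:
Step 1: δ(q0, c) = (q0, a, L)
Step 2: δ(q0, □) = (q0, c, R)
Step 3: δ(q0, a) = (q0, □, R)

The first 4 configurations are:
[q0]caa ⊢ [q0]□aaa ⊢ c[q0]aaa ⊢ c□[q0]aa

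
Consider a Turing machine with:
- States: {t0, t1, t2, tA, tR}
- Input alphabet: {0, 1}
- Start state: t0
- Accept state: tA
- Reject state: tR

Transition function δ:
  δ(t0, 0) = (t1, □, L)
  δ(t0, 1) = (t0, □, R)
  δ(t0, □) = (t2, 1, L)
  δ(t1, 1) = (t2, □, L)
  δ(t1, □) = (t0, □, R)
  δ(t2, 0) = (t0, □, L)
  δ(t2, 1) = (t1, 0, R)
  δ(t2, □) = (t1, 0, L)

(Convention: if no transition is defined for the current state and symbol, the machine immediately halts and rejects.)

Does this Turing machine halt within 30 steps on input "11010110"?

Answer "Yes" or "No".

Execution trace:
Initial: [t0]11010110
Step 1: δ(t0, 1) = (t0, □, R) → □[t0]1010110
Step 2: δ(t0, 1) = (t0, □, R) → □□[t0]010110
Step 3: δ(t0, 0) = (t1, □, L) → □[t1]□□10110
Step 4: δ(t1, □) = (t0, □, R) → □□[t0]□10110
Step 5: δ(t0, □) = (t2, 1, L) → □[t2]□110110
Step 6: δ(t2, □) = (t1, 0, L) → [t1]□0110110
Step 7: δ(t1, □) = (t0, □, R) → □[t0]0110110
Step 8: δ(t0, 0) = (t1, □, L) → [t1]□□110110
Step 9: δ(t1, □) = (t0, □, R) → □[t0]□110110
Step 10: δ(t0, □) = (t2, 1, L) → [t2]□1110110
Step 11: δ(t2, □) = (t1, 0, L) → [t1]□01110110
Step 12: δ(t1, □) = (t0, □, R) → □[t0]01110110
Step 13: δ(t0, 0) = (t1, □, L) → [t1]□□1110110
Step 14: δ(t1, □) = (t0, □, R) → □[t0]□1110110
Step 15: δ(t0, □) = (t2, 1, L) → [t2]□11110110
Step 16: δ(t2, □) = (t1, 0, L) → [t1]□011110110
Step 17: δ(t1, □) = (t0, □, R) → □[t0]011110110
Step 18: δ(t0, 0) = (t1, □, L) → [t1]□□11110110
Step 19: δ(t1, □) = (t0, □, R) → □[t0]□11110110
Step 20: δ(t0, □) = (t2, 1, L) → [t2]□111110110
Step 21: δ(t2, □) = (t1, 0, L) → [t1]□0111110110
Step 22: δ(t1, □) = (t0, □, R) → □[t0]0111110110
Step 23: δ(t0, 0) = (t1, □, L) → [t1]□□111110110
Step 24: δ(t1, □) = (t0, □, R) → □[t0]□111110110
Step 25: δ(t0, □) = (t2, 1, L) → [t2]□1111110110
Step 26: δ(t2, □) = (t1, 0, L) → [t1]□01111110110
Step 27: δ(t1, □) = (t0, □, R) → □[t0]01111110110
Step 28: δ(t0, 0) = (t1, □, L) → [t1]□□1111110110
Step 29: δ(t1, □) = (t0, □, R) → □[t0]□1111110110
Step 30: δ(t0, □) = (t2, 1, L) → [t2]□11111110110

The machine has not reached a halting state after 30 steps.
The machine did not halt within the 30-step bound.

Answer: No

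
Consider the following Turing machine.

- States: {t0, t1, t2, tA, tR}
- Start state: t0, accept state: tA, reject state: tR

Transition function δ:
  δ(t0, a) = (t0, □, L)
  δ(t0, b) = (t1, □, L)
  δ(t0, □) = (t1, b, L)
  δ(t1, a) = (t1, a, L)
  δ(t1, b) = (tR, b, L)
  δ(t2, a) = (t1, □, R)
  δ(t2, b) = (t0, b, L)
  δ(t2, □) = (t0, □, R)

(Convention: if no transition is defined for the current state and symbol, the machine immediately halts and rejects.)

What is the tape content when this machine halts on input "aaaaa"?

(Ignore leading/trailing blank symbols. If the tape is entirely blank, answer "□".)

Execution trace:
Initial: [t0]aaaaa
Step 1: δ(t0, a) = (t0, □, L) → [t0]□□aaaa
Step 2: δ(t0, □) = (t1, b, L) → [t1]□b□aaaa

No transition is defined for δ(t1, □). By convention the machine halts and rejects.

Final tape (ignoring leading/trailing blanks): b□aaaa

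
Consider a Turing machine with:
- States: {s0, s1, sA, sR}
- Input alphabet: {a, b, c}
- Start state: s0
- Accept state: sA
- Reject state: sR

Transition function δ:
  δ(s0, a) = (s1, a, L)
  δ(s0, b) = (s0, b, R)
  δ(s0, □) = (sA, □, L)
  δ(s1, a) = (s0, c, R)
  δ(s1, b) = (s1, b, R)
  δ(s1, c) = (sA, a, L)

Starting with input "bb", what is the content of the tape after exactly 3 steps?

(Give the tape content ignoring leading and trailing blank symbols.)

Execution trace:
Initial: [s0]bb
Step 1: δ(s0, b) = (s0, b, R) → b[s0]b
Step 2: δ(s0, b) = (s0, b, R) → bb[s0]□
Step 3: δ(s0, □) = (sA, □, L) → b[sA]b□

The machine reaches the accept state sA and halts.

After 3 steps, the tape (ignoring leading/trailing blanks) is: bb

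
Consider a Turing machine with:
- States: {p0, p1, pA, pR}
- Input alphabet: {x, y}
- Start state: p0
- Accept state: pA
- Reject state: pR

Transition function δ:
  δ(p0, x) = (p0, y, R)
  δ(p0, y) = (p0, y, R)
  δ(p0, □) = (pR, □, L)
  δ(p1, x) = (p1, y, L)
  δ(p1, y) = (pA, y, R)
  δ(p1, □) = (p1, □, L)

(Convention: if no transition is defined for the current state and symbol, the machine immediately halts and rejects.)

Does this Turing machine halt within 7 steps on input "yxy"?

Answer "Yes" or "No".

Execution trace:
Initial: [p0]yxy
Step 1: δ(p0, y) = (p0, y, R) → y[p0]xy
Step 2: δ(p0, x) = (p0, y, R) → yy[p0]y
Step 3: δ(p0, y) = (p0, y, R) → yyy[p0]□
Step 4: δ(p0, □) = (pR, □, L) → yy[pR]y□

The machine reaches the reject state pR and halts.
The machine halted after 4 steps (within the 7-step bound).

Answer: Yes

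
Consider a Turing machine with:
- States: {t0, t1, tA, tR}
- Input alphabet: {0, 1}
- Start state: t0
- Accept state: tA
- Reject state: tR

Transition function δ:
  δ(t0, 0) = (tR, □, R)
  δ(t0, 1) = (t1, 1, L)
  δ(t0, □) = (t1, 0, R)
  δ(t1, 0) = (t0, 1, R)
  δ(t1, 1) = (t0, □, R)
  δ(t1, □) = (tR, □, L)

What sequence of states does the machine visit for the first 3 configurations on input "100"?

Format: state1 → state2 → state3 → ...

Execution trace:
Initial: [t0]100
Step 1: δ(t0, 1) = (t1, 1, L) → [t1]□100
Step 2: δ(t1, □) = (tR, □, L) → [tR]□□100

The machine reaches the reject state tR and halts.

State sequence: t0 → t1 → tR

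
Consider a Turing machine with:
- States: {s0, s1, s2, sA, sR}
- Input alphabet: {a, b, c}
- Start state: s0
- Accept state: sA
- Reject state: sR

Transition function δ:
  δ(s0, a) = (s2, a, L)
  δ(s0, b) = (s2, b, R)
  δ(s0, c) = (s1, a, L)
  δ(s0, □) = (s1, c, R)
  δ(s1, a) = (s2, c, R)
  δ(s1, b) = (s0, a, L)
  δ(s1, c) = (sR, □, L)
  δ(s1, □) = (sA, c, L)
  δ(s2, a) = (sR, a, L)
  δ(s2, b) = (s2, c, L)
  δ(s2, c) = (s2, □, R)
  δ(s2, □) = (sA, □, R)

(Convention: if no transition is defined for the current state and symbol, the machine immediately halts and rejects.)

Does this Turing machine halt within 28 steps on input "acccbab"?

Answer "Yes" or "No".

Execution trace:
Initial: [s0]acccbab
Step 1: δ(s0, a) = (s2, a, L) → [s2]□acccbab
Step 2: δ(s2, □) = (sA, □, R) → □[sA]acccbab

The machine reaches the accept state sA and halts.
The machine halted after 2 steps (within the 28-step bound).

Answer: Yes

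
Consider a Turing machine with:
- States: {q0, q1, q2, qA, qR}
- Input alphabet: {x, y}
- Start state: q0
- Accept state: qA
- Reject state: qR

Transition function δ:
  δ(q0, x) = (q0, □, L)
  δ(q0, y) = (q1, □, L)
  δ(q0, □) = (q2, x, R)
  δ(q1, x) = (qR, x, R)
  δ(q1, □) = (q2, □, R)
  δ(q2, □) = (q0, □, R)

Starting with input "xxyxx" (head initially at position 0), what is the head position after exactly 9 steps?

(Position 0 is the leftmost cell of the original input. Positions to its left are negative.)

Execution trace (head position shown):
Step 0: [q0]xxyxx  (head at position 0)
Step 1: move left → [q0]□□xyxx  (head at position -1)
Step 2: move right → x[q2]□xyxx  (head at position 0)
Step 3: move right → x□[q0]xyxx  (head at position 1)
Step 4: move left → x[q0]□□yxx  (head at position 0)
Step 5: move right → xx[q2]□yxx  (head at position 1)
Step 6: move right → xx□[q0]yxx  (head at position 2)
Step 7: move left → xx[q1]□□xx  (head at position 1)
Step 8: move right → xx□[q2]□xx  (head at position 2)
Step 9: move right → xx□□[q0]xx  (head at position 3)

After 9 steps, the head is at position 3.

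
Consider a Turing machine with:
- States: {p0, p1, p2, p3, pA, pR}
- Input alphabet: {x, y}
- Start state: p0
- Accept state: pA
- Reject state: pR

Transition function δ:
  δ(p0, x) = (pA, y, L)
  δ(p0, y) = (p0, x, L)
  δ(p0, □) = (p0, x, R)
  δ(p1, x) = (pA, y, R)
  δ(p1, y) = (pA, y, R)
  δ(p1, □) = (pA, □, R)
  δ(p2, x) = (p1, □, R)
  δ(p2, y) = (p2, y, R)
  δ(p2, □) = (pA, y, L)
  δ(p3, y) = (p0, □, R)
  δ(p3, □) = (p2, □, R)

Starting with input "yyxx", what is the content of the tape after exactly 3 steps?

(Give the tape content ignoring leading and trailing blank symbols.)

Execution trace:
Initial: [p0]yyxx
Step 1: δ(p0, y) = (p0, x, L) → [p0]□xyxx
Step 2: δ(p0, □) = (p0, x, R) → x[p0]xyxx
Step 3: δ(p0, x) = (pA, y, L) → [pA]xyyxx

The machine reaches the accept state pA and halts.

After 3 steps, the tape (ignoring leading/trailing blanks) is: xyyxx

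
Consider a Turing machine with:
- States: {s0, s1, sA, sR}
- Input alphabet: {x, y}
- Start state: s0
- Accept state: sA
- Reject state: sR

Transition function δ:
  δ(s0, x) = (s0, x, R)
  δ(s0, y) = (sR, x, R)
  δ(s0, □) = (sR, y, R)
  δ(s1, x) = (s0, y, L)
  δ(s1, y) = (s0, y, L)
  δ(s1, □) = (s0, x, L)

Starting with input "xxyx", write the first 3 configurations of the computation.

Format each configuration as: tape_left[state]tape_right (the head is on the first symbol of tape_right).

Transitions applied:
Step 1: δ(s0, x) = (s0, x, R)
Step 2: δ(s0, x) = (s0, x, R)

The first 3 configurations are:
[s0]xxyx ⊢ x[s0]xyx ⊢ xx[s0]yx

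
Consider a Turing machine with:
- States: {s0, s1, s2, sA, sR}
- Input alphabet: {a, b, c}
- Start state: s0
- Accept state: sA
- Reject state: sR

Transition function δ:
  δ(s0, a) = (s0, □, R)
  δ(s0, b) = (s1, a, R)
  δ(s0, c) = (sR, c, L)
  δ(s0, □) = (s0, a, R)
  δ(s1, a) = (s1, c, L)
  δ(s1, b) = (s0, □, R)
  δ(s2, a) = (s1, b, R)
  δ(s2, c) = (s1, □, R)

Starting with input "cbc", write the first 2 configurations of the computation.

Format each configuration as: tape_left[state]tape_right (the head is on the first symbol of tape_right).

Transitions applied:
Step 1: δ(s0, c) = (sR, c, L)

The first 2 configurations are:
[s0]cbc ⊢ [sR]□cbc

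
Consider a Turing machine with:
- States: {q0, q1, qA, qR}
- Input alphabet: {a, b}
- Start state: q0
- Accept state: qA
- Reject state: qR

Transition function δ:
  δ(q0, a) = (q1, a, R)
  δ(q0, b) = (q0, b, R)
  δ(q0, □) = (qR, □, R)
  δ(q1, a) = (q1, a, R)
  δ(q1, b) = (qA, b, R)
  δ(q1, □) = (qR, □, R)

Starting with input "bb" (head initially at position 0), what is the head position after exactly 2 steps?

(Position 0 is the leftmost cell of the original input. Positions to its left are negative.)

Execution trace (head position shown):
Step 0: [q0]bb  (head at position 0)
Step 1: move right → b[q0]b  (head at position 1)
Step 2: move right → bb[q0]□  (head at position 2)

After 2 steps, the head is at position 2.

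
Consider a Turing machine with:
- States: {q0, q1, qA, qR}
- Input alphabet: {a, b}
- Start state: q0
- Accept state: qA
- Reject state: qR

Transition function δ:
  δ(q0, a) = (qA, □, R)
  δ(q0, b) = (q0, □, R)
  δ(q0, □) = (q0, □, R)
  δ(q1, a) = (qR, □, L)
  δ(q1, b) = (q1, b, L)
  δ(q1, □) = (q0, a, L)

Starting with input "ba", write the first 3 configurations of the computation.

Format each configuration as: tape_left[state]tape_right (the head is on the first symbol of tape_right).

Transitions applied:
Step 1: δ(q0, b) = (q0, □, R)
Step 2: δ(q0, a) = (qA, □, R)

The first 3 configurations are:
[q0]ba ⊢ □[q0]a ⊢ □□[qA]□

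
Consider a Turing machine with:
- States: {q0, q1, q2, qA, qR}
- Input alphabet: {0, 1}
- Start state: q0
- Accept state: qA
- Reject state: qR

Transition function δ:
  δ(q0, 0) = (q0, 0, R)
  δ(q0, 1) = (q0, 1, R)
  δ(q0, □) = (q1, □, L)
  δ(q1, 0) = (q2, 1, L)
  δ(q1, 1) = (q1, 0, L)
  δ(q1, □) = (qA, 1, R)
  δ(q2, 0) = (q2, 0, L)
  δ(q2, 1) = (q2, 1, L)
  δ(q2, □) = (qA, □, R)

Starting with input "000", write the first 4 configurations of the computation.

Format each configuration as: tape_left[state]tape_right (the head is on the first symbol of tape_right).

Transitions applied:
Step 1: δ(q0, 0) = (q0, 0, R)
Step 2: δ(q0, 0) = (q0, 0, R)
Step 3: δ(q0, 0) = (q0, 0, R)

The first 4 configurations are:
[q0]000 ⊢ 0[q0]00 ⊢ 00[q0]0 ⊢ 000[q0]□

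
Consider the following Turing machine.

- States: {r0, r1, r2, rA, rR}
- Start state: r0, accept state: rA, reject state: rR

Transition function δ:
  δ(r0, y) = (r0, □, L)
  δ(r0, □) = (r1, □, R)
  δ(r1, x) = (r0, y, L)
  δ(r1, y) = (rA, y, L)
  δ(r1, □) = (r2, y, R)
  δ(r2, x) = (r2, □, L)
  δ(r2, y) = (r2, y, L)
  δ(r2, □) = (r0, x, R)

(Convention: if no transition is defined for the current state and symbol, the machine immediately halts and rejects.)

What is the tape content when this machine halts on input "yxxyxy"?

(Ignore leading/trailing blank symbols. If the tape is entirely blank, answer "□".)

Execution trace:
Initial: [r0]yxxyxy
Step 1: δ(r0, y) = (r0, □, L) → [r0]□□xxyxy
Step 2: δ(r0, □) = (r1, □, R) → □[r1]□xxyxy
Step 3: δ(r1, □) = (r2, y, R) → □y[r2]xxyxy
Step 4: δ(r2, x) = (r2, □, L) → □[r2]y□xyxy
Step 5: δ(r2, y) = (r2, y, L) → [r2]□y□xyxy
Step 6: δ(r2, □) = (r0, x, R) → x[r0]y□xyxy
Step 7: δ(r0, y) = (r0, □, L) → [r0]x□□xyxy

No transition is defined for δ(r0, x). By convention the machine halts and rejects.

Final tape (ignoring leading/trailing blanks): x□□xyxy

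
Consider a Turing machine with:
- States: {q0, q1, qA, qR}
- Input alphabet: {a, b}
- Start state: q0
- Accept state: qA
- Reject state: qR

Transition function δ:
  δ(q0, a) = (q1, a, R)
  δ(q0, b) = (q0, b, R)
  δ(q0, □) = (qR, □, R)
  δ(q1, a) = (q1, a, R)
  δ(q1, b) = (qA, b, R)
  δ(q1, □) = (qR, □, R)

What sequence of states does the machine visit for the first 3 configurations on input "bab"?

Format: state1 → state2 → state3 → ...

Execution trace:
Initial: [q0]bab
Step 1: δ(q0, b) = (q0, b, R) → b[q0]ab
Step 2: δ(q0, a) = (q1, a, R) → ba[q1]b

State sequence: q0 → q0 → q1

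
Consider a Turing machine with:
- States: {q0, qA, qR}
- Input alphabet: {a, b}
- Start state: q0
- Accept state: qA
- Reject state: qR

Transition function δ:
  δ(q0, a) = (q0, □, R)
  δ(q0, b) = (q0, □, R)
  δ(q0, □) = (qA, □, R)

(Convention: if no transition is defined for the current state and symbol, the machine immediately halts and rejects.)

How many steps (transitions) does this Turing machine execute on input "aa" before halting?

Execution trace:
Initial: [q0]aa
Step 1: δ(q0, a) = (q0, □, R) → □[q0]a
Step 2: δ(q0, a) = (q0, □, R) → □□[q0]□
Step 3: δ(q0, □) = (qA, □, R) → □□□[qA]□

The machine reaches the accept state qA and halts.

The machine executed 3 steps before halting.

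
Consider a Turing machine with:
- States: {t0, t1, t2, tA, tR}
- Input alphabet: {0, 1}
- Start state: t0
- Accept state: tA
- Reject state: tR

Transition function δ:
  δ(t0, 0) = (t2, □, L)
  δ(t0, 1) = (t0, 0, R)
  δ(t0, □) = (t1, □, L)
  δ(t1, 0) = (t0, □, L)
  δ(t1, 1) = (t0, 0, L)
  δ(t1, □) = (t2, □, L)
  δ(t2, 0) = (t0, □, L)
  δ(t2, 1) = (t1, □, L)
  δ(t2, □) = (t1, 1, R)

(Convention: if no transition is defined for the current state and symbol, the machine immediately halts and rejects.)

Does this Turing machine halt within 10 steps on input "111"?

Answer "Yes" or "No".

Execution trace:
Initial: [t0]111
Step 1: δ(t0, 1) = (t0, 0, R) → 0[t0]11
Step 2: δ(t0, 1) = (t0, 0, R) → 00[t0]1
Step 3: δ(t0, 1) = (t0, 0, R) → 000[t0]□
Step 4: δ(t0, □) = (t1, □, L) → 00[t1]0□
Step 5: δ(t1, 0) = (t0, □, L) → 0[t0]0□□
Step 6: δ(t0, 0) = (t2, □, L) → [t2]0□□□
Step 7: δ(t2, 0) = (t0, □, L) → [t0]□□□□□
Step 8: δ(t0, □) = (t1, □, L) → [t1]□□□□□□
Step 9: δ(t1, □) = (t2, □, L) → [t2]□□□□□□□
Step 10: δ(t2, □) = (t1, 1, R) → 1[t1]□□□□□□

The machine has not reached a halting state after 10 steps.
The machine did not halt within the 10-step bound.

Answer: No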